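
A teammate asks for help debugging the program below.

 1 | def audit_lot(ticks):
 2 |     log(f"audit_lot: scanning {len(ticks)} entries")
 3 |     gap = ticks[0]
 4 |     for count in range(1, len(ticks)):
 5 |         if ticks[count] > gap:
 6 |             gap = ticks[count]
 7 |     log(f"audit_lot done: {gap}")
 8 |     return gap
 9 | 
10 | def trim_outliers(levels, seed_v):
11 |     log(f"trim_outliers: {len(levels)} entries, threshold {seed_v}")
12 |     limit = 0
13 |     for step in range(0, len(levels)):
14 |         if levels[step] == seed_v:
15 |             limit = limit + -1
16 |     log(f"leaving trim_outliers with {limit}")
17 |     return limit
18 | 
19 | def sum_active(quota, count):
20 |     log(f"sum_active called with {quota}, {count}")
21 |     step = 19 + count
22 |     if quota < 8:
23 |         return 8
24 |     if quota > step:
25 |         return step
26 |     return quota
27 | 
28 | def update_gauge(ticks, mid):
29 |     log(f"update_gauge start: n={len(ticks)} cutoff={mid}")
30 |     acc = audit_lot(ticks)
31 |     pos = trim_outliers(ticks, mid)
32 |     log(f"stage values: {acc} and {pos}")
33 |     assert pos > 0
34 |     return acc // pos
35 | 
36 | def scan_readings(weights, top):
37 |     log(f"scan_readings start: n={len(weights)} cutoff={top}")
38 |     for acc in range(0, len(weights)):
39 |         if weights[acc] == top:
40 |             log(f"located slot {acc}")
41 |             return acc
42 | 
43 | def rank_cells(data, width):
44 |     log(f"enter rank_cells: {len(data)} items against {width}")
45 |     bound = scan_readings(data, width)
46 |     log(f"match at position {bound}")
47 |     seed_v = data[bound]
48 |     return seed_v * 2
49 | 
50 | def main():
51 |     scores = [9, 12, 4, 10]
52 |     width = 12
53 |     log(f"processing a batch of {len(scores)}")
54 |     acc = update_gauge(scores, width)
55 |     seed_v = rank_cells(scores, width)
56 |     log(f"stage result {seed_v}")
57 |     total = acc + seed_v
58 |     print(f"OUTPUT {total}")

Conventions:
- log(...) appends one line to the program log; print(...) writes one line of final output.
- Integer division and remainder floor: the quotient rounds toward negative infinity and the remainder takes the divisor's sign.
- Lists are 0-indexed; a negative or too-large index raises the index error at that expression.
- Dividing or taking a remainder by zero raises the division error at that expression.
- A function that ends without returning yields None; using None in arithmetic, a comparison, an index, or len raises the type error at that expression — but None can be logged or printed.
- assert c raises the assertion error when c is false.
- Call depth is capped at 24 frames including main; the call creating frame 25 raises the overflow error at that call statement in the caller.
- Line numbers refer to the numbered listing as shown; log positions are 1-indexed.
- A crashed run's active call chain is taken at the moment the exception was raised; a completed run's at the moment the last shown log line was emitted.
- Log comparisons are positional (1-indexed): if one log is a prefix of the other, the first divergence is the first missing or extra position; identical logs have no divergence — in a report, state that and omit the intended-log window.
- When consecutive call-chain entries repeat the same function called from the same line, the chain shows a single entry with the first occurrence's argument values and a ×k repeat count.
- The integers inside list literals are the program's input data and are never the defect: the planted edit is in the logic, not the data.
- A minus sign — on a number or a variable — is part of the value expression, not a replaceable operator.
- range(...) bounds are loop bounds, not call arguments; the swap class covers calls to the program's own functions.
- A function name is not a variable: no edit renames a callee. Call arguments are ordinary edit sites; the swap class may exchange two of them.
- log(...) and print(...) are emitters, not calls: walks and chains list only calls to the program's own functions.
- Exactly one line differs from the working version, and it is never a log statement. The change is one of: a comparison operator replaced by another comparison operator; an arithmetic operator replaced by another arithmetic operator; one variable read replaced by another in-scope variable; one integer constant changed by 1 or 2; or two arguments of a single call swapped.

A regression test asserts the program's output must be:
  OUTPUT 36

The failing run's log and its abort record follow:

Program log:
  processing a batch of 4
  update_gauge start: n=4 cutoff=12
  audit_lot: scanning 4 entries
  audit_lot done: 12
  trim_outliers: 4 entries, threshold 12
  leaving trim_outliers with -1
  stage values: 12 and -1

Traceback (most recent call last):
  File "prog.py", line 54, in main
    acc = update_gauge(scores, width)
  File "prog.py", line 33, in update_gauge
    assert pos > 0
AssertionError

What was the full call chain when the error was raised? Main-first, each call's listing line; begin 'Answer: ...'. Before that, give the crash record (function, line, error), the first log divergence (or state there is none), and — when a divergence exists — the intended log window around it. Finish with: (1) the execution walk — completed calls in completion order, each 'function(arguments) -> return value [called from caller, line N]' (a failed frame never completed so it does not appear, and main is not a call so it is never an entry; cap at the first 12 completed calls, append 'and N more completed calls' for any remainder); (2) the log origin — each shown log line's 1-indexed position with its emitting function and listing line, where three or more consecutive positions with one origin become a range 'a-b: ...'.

Answer: main -> update_gauge (called at line 54).
Key fact: At log position 6 the runs split — shown 'leaving trim_outliers with -1', but the working version logs 'leaving trim_outliers with 1'.
Crash: update_gauge, line 33, AssertionError.
First divergence: position 6 — the shown line 'leaving trim_outliers with -1' should read 'leaving trim_outliers with 1'.
Intended log window:
  4: audit_lot done: 12
  5: trim_outliers: 4 entries, threshold 12
  6: leaving trim_outliers with 1
  7: stage values: 12 and 1
Execution walk:
  audit_lot([9, 12, 4, 10]) -> 12  [called from update_gauge, line 30]
  trim_outliers([9, 12, 4, 10], 12) -> -1  [called from update_gauge, line 31]
Log origin:
  1: from main, line 53
  2: from update_gauge, line 29
  3: from audit_lot, line 2
  4: from audit_lot, line 7
  5: from trim_outliers, line 11
  6: from trim_outliers, line 16
  7: from update_gauge, line 32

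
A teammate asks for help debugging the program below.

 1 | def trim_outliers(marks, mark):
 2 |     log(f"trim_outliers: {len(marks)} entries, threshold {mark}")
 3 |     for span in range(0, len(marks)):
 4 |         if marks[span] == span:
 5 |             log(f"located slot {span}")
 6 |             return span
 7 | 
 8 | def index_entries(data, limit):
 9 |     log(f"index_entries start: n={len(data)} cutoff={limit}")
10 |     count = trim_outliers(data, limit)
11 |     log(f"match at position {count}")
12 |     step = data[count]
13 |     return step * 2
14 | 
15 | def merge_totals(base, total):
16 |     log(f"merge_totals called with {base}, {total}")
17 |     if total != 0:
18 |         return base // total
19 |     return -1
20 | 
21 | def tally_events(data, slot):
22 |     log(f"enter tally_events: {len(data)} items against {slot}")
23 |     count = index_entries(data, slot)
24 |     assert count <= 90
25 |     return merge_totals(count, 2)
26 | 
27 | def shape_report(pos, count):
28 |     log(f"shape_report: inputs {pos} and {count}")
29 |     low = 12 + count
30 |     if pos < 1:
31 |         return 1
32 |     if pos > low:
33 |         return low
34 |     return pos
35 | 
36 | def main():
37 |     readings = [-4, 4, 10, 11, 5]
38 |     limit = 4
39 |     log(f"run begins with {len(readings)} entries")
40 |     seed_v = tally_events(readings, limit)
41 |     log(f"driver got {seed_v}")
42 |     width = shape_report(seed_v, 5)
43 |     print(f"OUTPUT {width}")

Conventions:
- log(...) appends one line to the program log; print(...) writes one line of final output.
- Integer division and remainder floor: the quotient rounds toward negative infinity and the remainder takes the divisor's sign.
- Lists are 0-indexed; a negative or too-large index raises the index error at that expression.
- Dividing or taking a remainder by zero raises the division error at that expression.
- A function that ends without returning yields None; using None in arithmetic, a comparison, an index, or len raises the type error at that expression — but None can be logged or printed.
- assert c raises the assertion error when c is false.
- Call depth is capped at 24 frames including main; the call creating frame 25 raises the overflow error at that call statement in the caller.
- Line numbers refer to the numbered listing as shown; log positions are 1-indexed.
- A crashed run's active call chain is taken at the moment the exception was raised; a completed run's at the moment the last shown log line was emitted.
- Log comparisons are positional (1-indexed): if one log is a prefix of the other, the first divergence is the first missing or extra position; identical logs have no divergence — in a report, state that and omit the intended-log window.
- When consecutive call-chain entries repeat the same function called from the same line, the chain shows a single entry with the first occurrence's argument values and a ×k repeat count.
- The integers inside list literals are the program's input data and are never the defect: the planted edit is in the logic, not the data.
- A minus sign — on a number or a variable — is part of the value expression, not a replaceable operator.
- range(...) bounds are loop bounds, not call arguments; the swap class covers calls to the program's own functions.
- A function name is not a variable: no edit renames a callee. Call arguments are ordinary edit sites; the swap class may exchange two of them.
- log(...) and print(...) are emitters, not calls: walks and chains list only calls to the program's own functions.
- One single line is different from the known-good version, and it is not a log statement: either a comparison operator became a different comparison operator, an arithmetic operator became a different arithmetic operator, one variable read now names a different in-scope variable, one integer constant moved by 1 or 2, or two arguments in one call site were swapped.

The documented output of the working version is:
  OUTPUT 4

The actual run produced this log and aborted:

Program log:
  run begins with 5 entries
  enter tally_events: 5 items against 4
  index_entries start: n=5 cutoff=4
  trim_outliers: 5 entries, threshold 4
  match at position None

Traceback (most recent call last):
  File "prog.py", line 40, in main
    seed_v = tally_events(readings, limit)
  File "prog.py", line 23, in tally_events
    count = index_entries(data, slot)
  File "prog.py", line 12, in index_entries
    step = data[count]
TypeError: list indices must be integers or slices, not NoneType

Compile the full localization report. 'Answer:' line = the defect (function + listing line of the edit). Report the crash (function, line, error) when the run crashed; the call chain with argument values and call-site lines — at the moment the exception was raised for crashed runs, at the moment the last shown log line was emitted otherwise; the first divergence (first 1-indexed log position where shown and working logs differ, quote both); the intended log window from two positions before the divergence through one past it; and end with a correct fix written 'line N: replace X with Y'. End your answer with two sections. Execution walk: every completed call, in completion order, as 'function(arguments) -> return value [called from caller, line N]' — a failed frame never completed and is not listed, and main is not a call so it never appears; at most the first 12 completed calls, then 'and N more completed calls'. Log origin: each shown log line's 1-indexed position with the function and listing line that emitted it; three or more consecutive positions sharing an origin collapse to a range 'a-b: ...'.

Answer: the defect is in trim_outliers at line 4.
Key observation: Everything matches until log position 5, which reads 'match at position None' in place of 'located slot 1'.
Crash: index_entries, line 12, TypeError.
Call chain: main -> tally_events([-4, 4, 10, 11, 5], 4) (called at line 40) -> index_entries([-4, 4, 10, 11, 5], 4) (called at line 23).
First divergence: position 5 — the shown line 'match at position None' should read 'located slot 1'.
Intended log window:
  3: index_entries start: n=5 cutoff=4
  4: trim_outliers: 5 entries, threshold 4
  5: located slot 1
  6: match at position 1
Execution walk:
  trim_outliers([-4, 4, 10, 11, 5], 4) -> None  [called from index_entries, line 10]
Log origins:
  1: logged in main at line 39
  2: logged in tally_events at line 22
  3: logged in index_entries at line 9
  4: logged in trim_outliers at line 2
  5: logged in index_entries at line 11
A correct fix: line 4: replace `marks[span] == span` with `marks[span] == mark`.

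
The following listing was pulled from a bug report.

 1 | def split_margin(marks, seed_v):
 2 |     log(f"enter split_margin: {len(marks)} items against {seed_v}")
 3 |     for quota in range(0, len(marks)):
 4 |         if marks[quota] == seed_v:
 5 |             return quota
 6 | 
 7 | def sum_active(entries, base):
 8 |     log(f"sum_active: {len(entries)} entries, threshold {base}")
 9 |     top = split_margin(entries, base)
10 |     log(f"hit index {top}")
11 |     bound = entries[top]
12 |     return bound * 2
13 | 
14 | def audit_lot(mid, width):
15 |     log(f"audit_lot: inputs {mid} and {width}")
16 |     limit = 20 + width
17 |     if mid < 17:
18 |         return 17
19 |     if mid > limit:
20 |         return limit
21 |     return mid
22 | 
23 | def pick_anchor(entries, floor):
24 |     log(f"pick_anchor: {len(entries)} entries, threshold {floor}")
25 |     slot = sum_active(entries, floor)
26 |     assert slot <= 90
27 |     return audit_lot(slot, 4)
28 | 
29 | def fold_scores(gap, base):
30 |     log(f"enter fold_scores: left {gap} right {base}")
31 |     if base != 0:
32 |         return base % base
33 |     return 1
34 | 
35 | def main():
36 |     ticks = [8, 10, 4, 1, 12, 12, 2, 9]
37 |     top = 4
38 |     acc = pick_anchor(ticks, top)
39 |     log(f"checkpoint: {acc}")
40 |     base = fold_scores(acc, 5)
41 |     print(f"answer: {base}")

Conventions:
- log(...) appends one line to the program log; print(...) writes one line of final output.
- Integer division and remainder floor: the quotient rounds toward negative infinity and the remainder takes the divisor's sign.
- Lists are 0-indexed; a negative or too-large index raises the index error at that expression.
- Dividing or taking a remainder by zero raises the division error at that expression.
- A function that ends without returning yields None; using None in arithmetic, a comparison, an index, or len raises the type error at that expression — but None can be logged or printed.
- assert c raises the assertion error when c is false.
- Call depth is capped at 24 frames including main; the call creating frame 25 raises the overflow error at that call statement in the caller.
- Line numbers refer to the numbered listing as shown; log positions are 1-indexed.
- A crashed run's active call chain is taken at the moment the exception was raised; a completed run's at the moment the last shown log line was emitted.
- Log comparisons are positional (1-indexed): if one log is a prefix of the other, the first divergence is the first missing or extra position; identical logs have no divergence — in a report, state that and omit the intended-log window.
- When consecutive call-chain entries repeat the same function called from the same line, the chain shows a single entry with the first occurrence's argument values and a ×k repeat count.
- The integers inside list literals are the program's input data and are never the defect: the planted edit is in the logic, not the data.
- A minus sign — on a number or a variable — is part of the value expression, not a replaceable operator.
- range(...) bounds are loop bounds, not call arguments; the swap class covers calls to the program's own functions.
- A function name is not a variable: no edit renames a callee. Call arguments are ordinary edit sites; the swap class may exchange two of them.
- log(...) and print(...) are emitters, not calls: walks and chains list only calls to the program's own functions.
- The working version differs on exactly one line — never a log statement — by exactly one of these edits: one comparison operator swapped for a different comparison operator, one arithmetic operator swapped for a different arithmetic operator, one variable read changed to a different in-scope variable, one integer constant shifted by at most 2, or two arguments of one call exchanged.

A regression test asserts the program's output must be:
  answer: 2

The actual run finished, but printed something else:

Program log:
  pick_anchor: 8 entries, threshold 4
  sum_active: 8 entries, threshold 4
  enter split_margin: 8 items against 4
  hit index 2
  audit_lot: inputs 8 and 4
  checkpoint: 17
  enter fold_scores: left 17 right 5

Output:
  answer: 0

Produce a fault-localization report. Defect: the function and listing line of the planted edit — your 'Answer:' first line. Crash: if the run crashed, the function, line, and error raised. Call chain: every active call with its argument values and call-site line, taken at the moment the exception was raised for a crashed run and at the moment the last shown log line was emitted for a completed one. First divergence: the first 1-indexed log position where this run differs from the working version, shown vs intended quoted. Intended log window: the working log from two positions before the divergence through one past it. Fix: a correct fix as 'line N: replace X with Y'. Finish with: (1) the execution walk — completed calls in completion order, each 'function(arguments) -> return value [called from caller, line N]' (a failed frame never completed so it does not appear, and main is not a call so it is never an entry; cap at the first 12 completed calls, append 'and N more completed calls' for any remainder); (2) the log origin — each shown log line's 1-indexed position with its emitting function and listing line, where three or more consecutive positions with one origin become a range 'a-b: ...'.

Answer: the defect is in fold_scores at line 32.
Key observation: Nothing in the log betrays the bug — only the output does.
Call chain: main -> fold_scores(17, 5) (called at line 40).
First divergence: none (the log streams are identical).
Execution walk:
  split_margin([8, 10, 4, 1, 12, 12, 2, 9], 4) -> 2  [called from sum_active, line 9]
  sum_active([8, 10, 4, 1, 12, 12, 2, 9], 4) -> 8  [called from pick_anchor, line 25]
  audit_lot(8, 4) -> 17  [called from pick_anchor, line 27]
  pick_anchor([8, 10, 4, 1, 12, 12, 2, 9], 4) -> 17  [called from main, line 38]
  fold_scores(17, 5) -> 0  [called from main, line 40]
Origin of each log line:
  1: emitted by pick_anchor (line 24)
  2: emitted by sum_active (line 8)
  3: emitted by split_margin (line 2)
  4: emitted by sum_active (line 10)
  5: emitted by audit_lot (line 15)
  6: emitted by main (line 39)
  7: emitted by fold_scores (line 30)
A correct fix: line 32: replace `base % base` with `gap % base`.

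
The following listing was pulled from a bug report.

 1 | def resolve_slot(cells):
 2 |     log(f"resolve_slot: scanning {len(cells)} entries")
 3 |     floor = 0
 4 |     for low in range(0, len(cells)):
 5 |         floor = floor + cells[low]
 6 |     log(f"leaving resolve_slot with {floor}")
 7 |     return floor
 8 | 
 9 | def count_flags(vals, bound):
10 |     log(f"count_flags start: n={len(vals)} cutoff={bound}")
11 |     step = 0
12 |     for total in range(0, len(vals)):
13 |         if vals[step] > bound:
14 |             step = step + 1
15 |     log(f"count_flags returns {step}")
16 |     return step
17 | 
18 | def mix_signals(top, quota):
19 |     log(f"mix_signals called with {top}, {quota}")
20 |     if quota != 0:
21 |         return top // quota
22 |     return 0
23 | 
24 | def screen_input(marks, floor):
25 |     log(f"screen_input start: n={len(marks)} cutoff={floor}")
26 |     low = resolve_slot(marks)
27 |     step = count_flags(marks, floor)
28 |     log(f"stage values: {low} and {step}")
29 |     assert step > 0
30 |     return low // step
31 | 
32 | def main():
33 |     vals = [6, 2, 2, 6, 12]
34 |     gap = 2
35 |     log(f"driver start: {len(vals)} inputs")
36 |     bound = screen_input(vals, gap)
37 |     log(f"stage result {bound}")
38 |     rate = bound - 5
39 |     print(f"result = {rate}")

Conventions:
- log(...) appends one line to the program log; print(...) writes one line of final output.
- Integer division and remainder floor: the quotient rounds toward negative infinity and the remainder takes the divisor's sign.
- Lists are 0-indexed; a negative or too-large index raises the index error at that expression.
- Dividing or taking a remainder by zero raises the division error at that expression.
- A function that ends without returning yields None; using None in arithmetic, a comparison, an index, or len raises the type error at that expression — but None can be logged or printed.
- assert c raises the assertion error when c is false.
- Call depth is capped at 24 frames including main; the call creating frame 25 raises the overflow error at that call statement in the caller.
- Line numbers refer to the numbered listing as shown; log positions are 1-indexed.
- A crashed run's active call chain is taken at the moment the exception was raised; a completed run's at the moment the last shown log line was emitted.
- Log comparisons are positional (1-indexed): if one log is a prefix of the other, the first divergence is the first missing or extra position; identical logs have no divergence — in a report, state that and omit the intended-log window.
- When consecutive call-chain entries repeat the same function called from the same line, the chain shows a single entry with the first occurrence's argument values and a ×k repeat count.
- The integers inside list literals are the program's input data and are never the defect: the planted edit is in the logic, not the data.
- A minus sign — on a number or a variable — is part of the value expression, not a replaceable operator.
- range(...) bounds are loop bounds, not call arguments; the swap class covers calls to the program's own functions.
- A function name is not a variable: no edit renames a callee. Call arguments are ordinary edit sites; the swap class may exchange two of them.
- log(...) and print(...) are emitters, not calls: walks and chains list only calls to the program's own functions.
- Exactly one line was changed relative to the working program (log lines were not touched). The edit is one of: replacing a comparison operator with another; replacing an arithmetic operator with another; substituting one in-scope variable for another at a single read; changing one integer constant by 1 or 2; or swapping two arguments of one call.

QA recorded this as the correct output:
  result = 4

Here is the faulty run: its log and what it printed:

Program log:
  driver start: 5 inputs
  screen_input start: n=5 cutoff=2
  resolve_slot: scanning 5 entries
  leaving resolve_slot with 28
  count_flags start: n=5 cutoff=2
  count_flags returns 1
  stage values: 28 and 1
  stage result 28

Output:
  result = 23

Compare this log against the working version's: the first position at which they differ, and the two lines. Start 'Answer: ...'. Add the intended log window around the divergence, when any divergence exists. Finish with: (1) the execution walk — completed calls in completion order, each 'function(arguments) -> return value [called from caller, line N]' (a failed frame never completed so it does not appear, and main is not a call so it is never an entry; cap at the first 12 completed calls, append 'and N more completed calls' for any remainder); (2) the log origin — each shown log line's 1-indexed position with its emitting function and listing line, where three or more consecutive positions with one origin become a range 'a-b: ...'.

Answer: position 6 — the shown line 'count_flags returns 1' should read 'count_flags returns 3'.
Intended log window:
  4: leaving resolve_slot with 28
  5: count_flags start: n=5 cutoff=2
  6: count_flags returns 3
  7: stage values: 28 and 3
Execution walk:
  resolve_slot([6, 2, 2, 6, 12]) -> 28  [called from screen_input, line 26]
  count_flags([6, 2, 2, 6, 12], 2) -> 1  [called from screen_input, line 27]
  screen_input([6, 2, 2, 6, 12], 2) -> 28  [called from main, line 36]
Log line origins:
  1: emitted by main (line 35)
  2: emitted by screen_input (line 25)
  3: emitted by resolve_slot (line 2)
  4: emitted by resolve_slot (line 6)
  5: emitted by count_flags (line 10)
  6: emitted by count_flags (line 15)
  7: emitted by screen_input (line 28)
  8: emitted by main (line 37)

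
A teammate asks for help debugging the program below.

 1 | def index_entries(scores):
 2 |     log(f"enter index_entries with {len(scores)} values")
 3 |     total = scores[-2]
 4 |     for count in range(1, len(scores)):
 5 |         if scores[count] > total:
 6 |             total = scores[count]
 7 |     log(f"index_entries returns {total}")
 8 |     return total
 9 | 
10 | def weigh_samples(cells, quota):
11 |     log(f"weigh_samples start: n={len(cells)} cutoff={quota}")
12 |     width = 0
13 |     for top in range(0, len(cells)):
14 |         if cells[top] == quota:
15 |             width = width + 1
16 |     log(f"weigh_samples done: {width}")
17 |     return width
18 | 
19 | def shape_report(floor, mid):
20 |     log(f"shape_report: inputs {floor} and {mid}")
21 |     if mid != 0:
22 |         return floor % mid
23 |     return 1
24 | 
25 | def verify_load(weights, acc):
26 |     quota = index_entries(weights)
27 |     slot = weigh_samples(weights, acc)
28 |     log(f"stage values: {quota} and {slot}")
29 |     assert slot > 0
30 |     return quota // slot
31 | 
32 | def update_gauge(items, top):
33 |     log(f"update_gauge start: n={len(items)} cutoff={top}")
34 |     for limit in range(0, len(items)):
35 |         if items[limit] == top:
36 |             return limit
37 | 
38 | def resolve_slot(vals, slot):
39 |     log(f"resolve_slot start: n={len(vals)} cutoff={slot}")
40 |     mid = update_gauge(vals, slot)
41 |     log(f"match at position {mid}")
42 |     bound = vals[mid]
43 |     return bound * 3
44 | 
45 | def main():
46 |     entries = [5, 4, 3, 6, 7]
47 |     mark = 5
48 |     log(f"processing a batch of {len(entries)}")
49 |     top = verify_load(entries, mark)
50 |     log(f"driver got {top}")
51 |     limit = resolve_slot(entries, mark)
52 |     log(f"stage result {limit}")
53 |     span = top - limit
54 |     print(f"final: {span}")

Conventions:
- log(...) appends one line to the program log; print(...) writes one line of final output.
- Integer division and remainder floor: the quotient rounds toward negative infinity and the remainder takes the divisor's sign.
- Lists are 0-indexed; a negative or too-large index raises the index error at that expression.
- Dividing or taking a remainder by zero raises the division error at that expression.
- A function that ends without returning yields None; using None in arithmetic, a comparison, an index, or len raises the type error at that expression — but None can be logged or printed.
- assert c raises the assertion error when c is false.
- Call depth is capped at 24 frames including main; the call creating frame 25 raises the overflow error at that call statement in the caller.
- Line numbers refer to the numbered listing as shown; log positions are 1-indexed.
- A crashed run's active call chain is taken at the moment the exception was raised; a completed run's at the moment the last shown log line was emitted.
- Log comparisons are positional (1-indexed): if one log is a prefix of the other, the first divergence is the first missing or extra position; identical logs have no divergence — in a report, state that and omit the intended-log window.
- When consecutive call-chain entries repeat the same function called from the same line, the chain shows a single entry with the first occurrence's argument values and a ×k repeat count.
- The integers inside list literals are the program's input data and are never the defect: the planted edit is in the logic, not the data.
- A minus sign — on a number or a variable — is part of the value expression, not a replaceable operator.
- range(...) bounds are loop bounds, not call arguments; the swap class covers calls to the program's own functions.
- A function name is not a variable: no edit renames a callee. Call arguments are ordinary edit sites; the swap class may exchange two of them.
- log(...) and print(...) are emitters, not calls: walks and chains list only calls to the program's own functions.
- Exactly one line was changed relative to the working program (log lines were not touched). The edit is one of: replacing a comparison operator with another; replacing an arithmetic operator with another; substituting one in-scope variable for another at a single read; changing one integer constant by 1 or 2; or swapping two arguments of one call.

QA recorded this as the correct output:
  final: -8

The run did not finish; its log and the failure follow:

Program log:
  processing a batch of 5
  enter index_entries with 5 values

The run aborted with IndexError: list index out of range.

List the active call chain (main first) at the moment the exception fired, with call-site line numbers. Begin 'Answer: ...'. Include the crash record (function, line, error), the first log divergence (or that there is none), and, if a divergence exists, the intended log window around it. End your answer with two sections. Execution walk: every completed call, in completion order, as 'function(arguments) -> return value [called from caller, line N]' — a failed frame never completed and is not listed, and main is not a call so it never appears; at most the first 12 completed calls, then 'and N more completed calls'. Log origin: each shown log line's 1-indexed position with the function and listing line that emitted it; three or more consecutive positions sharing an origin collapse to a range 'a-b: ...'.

Answer: main -> verify_load (called at line 49) -> index_entries (called at line 26).
Key fact: The shown log is a 2-line prefix of the intended one, whose next entry is 'index_entries returns 7'.
Crash: index_entries, line 3, IndexError.
First divergence: position 3 (shown log ended at 2 lines; the working version continues: 'index_entries returns 7').
Intended log window:
  1: processing a batch of 5
  2: enter index_entries with 5 values
  3: index_entries returns 7
  4: weigh_samples start: n=5 cutoff=5
Execution walk:
  (no call completed)
Log origin:
  1: logged in main at line 48
  2: logged in index_entries at line 2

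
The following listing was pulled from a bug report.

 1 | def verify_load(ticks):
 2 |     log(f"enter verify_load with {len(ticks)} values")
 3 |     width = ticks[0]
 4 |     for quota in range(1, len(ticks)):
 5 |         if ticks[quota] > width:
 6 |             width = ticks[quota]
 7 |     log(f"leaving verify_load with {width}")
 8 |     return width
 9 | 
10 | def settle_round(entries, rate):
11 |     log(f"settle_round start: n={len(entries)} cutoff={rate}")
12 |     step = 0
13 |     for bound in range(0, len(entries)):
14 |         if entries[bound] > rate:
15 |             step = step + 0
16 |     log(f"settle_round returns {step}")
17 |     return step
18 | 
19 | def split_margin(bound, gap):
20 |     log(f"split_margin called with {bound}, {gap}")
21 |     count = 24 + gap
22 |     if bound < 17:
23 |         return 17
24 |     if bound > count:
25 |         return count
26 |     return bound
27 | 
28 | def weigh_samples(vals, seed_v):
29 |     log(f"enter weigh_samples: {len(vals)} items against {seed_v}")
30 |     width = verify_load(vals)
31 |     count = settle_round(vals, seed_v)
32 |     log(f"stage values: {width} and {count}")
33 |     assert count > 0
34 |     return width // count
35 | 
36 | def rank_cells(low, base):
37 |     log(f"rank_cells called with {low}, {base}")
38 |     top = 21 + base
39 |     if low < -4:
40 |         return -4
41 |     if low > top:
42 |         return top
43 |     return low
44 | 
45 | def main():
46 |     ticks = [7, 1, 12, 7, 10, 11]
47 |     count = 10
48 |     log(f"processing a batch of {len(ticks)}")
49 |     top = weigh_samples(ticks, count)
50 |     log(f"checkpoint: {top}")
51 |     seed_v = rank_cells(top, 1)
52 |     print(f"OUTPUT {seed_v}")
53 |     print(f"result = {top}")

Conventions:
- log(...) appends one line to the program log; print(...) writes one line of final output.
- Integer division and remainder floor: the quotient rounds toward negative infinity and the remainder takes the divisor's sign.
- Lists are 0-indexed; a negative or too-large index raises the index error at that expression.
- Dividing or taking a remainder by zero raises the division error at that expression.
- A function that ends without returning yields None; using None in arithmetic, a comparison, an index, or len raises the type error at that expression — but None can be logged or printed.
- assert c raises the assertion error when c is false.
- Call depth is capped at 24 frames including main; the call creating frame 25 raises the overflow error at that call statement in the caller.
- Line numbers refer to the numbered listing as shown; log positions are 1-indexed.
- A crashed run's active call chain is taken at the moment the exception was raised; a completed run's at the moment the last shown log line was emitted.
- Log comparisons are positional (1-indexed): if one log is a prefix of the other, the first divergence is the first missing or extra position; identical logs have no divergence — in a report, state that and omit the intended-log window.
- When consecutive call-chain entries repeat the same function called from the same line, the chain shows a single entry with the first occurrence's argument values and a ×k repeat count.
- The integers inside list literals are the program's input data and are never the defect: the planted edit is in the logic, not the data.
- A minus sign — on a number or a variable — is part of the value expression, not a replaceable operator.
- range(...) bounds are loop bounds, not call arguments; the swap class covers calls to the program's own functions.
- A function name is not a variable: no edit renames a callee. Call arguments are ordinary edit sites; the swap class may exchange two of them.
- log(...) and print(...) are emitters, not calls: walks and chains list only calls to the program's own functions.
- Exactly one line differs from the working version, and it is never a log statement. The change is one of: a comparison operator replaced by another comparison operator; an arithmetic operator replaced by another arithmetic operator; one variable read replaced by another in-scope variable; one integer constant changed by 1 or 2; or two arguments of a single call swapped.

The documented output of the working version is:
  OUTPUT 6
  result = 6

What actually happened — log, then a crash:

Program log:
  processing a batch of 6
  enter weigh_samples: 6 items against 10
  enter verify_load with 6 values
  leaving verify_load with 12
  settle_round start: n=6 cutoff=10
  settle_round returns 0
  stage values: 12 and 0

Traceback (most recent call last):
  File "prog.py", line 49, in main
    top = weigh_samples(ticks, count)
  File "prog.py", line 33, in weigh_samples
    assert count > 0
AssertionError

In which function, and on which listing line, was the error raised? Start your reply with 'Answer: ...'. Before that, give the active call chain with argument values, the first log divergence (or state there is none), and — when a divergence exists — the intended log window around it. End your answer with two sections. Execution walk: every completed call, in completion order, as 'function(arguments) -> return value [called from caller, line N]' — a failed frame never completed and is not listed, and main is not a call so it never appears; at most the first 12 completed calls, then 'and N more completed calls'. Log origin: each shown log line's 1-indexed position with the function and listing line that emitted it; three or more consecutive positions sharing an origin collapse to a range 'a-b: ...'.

Answer: the error was raised in weigh_samples, line 33.
Key observation: Log line 6 is where behavior first shows: 'settle_round returns 0' appears instead of 'settle_round returns 2'.
Call chain: main -> weigh_samples([7, 1, 12, 7, 10, 11], 10) (called at line 49).
First divergence: position 6 — the shown line 'settle_round returns 0' should read 'settle_round returns 2'.
Intended log window:
  4: leaving verify_load with 12
  5: settle_round start: n=6 cutoff=10
  6: settle_round returns 2
  7: stage values: 12 and 2
Execution walk:
  verify_load([7, 1, 12, 7, 10, 11]) -> 12  [called from weigh_samples, line 30]
  settle_round([7, 1, 12, 7, 10, 11], 10) -> 0  [called from weigh_samples, line 31]
Log origins:
  1 — main, line 48
  2 — weigh_samples, line 29
  3 — verify_load, line 2
  4 — verify_load, line 7
  5 — settle_round, line 11
  6 — settle_round, line 16
  7 — weigh_samples, line 32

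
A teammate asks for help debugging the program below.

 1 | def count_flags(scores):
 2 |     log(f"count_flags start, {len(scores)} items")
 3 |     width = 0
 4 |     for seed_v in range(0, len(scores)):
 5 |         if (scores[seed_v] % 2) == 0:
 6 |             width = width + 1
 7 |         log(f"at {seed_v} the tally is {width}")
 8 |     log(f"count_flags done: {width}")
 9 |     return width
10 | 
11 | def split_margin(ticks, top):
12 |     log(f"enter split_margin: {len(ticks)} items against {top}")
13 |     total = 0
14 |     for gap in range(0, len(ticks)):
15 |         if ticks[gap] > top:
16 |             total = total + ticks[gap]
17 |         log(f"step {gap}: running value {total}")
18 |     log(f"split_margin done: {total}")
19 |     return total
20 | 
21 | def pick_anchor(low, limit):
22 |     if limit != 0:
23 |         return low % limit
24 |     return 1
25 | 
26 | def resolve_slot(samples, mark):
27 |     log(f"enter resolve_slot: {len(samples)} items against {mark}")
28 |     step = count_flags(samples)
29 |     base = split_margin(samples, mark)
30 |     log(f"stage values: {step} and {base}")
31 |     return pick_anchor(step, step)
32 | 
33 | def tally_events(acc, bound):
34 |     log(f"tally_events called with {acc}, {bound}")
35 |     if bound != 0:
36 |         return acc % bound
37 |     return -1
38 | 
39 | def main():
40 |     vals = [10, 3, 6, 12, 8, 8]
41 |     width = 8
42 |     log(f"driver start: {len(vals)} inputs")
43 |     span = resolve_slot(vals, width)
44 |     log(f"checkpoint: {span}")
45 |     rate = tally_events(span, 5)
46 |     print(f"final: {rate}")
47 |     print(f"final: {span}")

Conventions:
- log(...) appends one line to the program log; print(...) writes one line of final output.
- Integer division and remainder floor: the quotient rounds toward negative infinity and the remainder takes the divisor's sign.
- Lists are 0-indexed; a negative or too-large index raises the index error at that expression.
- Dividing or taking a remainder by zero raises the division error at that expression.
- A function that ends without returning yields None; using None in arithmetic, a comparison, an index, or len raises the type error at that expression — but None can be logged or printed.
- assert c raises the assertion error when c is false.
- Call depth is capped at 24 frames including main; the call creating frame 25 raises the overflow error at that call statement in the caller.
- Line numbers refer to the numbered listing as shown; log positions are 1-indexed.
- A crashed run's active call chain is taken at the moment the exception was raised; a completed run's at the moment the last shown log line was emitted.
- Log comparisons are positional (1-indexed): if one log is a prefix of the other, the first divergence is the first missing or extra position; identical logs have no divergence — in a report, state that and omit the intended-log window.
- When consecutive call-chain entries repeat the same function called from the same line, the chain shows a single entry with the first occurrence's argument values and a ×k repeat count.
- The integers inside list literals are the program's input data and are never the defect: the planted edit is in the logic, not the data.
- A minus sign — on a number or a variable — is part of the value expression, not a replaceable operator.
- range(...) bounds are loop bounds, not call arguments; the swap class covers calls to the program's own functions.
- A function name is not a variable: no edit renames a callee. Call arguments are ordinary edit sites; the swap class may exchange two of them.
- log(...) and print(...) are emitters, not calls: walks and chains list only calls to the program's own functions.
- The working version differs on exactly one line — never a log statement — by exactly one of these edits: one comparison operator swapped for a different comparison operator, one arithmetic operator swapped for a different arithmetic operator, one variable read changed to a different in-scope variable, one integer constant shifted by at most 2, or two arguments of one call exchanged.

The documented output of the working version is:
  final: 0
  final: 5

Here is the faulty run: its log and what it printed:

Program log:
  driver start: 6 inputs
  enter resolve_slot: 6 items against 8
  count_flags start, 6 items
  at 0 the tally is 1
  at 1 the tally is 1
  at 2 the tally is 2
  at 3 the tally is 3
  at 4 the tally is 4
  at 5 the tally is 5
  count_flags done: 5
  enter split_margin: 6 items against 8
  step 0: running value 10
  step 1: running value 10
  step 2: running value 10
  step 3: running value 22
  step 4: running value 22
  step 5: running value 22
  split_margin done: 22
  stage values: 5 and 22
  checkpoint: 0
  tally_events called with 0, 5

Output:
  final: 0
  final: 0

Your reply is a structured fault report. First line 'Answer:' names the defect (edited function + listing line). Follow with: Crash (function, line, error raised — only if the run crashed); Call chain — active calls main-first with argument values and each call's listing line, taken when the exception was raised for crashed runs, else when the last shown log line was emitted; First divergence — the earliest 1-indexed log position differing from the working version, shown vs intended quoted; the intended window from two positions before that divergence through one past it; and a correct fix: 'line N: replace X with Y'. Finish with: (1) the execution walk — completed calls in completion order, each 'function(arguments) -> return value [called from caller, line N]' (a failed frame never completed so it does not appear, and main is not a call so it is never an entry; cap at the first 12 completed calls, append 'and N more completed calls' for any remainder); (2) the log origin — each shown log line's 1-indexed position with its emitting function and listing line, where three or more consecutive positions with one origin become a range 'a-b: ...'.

Answer: the defect is in resolve_slot at line 31.
Key fact: Log line 20 is where behavior first shows: 'checkpoint: 0' appears instead of 'checkpoint: 5'.
Call chain: main -> tally_events(0, 5) (called at line 45).
First divergence: position 20 — shown 'checkpoint: 0', intended 'checkpoint: 5'.
Intended log window:
  18: split_margin done: 22
  19: stage values: 5 and 22
  20: checkpoint: 5
  21: tally_events called with 5, 5
Execution walk:
  count_flags([10, 3, 6, 12, 8, 8]) -> 5  [called from resolve_slot, line 28]
  split_margin([10, 3, 6, 12, 8, 8], 8) -> 22  [called from resolve_slot, line 29]
  pick_anchor(5, 5) -> 0  [called from resolve_slot, line 31]
  resolve_slot([10, 3, 6, 12, 8, 8], 8) -> 0  [called from main, line 43]
  tally_events(0, 5) -> 0  [called from main, line 45]
Log origin:
  1: from main, line 42
  2: from resolve_slot, line 27
  3: from count_flags, line 2
  4-9: from count_flags, line 7
  10: from count_flags, line 8
  11: from split_margin, line 12
  12-17: from split_margin, line 17
  18: from split_margin, line 18
  19: from resolve_slot, line 30
  20: from main, line 44
  21: from tally_events, line 34
A correct fix: line 31: replace `pick_anchor(step, step)` with `pick_anchor(step, base)`.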